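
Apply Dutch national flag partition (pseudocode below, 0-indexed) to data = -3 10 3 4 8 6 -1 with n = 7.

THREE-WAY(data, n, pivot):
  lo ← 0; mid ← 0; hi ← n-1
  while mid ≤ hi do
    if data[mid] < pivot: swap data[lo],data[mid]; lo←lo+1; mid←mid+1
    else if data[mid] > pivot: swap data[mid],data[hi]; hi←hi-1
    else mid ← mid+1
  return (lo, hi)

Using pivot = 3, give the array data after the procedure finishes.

-3 -1 3 8 6 4 10

pivot = 3; lo=0, mid=0, hi=6
data[mid]=-3<3: swap data[0],data[0]; lo=1,mid=1 → -3 10 3 4 8 6 -1
data[mid]=10>3: swap data[1],data[6]; hi=5 → -3 -1 3 4 8 6 10
data[mid]=-1<3: swap data[1],data[1]; lo=2,mid=2 → -3 -1 3 4 8 6 10
data[mid]=3=3: mid=3
data[mid]=4>3: swap data[3],data[5]; hi=4 → -3 -1 3 6 8 4 10
data[mid]=6>3: swap data[3],data[4]; hi=3 → -3 -1 3 8 6 4 10
data[mid]=8>3: swap data[3],data[3]; hi=2 → -3 -1 3 8 6 4 10
end: lo=2, hi=2; data = -3 -1 3 8 6 4 10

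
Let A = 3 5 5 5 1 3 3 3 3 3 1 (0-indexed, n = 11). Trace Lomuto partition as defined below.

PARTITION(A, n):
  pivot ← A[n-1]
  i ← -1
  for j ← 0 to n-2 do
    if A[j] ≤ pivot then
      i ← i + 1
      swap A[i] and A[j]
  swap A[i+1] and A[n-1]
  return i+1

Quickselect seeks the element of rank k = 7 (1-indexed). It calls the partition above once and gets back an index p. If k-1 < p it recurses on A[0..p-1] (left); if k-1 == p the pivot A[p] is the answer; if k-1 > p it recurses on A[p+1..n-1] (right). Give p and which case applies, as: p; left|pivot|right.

1; right

pivot = A[10] = 1; i = -1
j=0: A[0]=3 > 1 → no swap
j=1: A[1]=5 > 1 → no swap
j=2: A[2]=5 > 1 → no swap
j=3: A[3]=5 > 1 → no swap
j=4: A[4]=1 ≤ 1 → i=0, swap A[0],A[4] → 1 5 5 5 3 3 3 3 3 3 1
j=5: A[5]=3 > 1 → no swap
j=6: A[6]=3 > 1 → no swap
j=7: A[7]=3 > 1 → no swap
j=8: A[8]=3 > 1 → no swap
j=9: A[9]=3 > 1 → no swap
final swap A[1],A[10] → 1 1 5 5 3 3 3 3 3 3 5; return 1
p = 1; k-1 = 6 > 1 ⇒ right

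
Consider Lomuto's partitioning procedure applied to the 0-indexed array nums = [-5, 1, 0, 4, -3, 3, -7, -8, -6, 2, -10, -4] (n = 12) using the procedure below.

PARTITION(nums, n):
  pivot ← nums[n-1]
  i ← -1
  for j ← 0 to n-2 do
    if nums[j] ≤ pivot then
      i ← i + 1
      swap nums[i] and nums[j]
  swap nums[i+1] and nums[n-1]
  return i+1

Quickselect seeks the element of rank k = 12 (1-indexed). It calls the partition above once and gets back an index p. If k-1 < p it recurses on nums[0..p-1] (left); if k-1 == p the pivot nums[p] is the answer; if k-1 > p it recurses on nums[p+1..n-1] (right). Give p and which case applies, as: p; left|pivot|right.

5; right

pivot=-4, i=-1
j=0: -5≤-4, i=0, swap(0,0) ⇒ [-5, 1, 0, 4, -3, 3, -7, -8, -6, 2, -10, -4]
j=1: 1>-4, skip
j=2: 0>-4, skip
j=3: 4>-4, skip
j=4: -3>-4, skip
j=5: 3>-4, skip
j=6: -7≤-4, i=1, swap(1,6) ⇒ [-5, -7, 0, 4, -3, 3, 1, -8, -6, 2, -10, -4]
j=7: -8≤-4, i=2, swap(2,7) ⇒ [-5, -7, -8, 4, -3, 3, 1, 0, -6, 2, -10, -4]
j=8: -6≤-4, i=3, swap(3,8) ⇒ [-5, -7, -8, -6, -3, 3, 1, 0, 4, 2, -10, -4]
j=9: 2>-4, skip
j=10: -10≤-4, i=4, swap(4,10) ⇒ [-5, -7, -8, -6, -10, 3, 1, 0, 4, 2, -3, -4]
swap(5,11) ⇒ [-5, -7, -8, -6, -10, -4, 1, 0, 4, 2, -3, 3]; return 5
p = 5; k-1 = 11 > 5 ⇒ right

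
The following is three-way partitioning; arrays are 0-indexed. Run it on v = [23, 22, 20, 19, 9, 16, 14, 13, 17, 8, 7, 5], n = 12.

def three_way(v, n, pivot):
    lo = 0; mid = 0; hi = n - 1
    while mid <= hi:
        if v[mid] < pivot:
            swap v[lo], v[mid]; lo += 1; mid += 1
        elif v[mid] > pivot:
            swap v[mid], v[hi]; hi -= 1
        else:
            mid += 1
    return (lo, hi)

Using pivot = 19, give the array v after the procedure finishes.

pivot = 19; lo=0, mid=0, hi=11
v[mid]=23>19: swap v[0],v[11]; hi=10 → [5, 22, 20, 19, 9, 16, 14, 13, 17, 8, 7, 23]
v[mid]=5<19: swap v[0],v[0]; lo=1,mid=1 → [5, 22, 20, 19, 9, 16, 14, 13, 17, 8, 7, 23]
v[mid]=22>19: swap v[1],v[10]; hi=9 → [5, 7, 20, 19, 9, 16, 14, 13, 17, 8, 22, 23]
v[mid]=7<19: swap v[1],v[1]; lo=2,mid=2 → [5, 7, 20, 19, 9, 16, 14, 13, 17, 8, 22, 23]
v[mid]=20>19: swap v[2],v[9]; hi=8 → [5, 7, 8, 19, 9, 16, 14, 13, 17, 20, 22, 23]
v[mid]=8<19: swap v[2],v[2]; lo=3,mid=3 → [5, 7, 8, 19, 9, 16, 14, 13, 17, 20, 22, 23]
v[mid]=19=19: mid=4
v[mid]=9<19: swap v[3],v[4]; lo=4,mid=5 → [5, 7, 8, 9, 19, 16, 14, 13, 17, 20, 22, 23]
v[mid]=16<19: swap v[4],v[5]; lo=5,mid=6 → [5, 7, 8, 9, 16, 19, 14, 13, 17, 20, 22, 23]
v[mid]=14<19: swap v[5],v[6]; lo=6,mid=7 → [5, 7, 8, 9, 16, 14, 19, 13, 17, 20, 22, 23]
v[mid]=13<19: swap v[6],v[7]; lo=7,mid=8 → [5, 7, 8, 9, 16, 14, 13, 19, 17, 20, 22, 23]
v[mid]=17<19: swap v[7],v[8]; lo=8,mid=9 → [5, 7, 8, 9, 16, 14, 13, 17, 19, 20, 22, 23]
end: lo=8, hi=8; v = [5, 7, 8, 9, 16, 14, 13, 17, 19, 20, 22, 23]

[5, 7, 8, 9, 16, 14, 13, 17, 19, 20, 22, 23]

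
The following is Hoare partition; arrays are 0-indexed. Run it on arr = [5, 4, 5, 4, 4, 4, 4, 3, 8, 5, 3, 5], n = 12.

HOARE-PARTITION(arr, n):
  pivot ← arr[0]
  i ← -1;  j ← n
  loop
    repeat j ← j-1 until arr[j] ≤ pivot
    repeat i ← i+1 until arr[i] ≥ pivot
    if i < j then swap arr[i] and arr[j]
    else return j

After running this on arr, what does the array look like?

[5, 4, 3, 4, 4, 4, 4, 3, 5, 8, 5, 5]

pivot = arr[0] = 5; i = -1, j = 12
j→11 (arr[11]=5≤5), i→0 (arr[0]=5≥5); i<j, swap → [5, 4, 5, 4, 4, 4, 4, 3, 8, 5, 3, 5]
j→10 (arr[10]=3≤5), i→2 (arr[2]=5≥5); i<j, swap → [5, 4, 3, 4, 4, 4, 4, 3, 8, 5, 5, 5]
j→9 (arr[9]=5≤5), i→8 (arr[8]=8≥5); i<j, swap → [5, 4, 3, 4, 4, 4, 4, 3, 5, 8, 5, 5]
j→8, i→9; i≥j, return j=8. arr = [5, 4, 3, 4, 4, 4, 4, 3, 5, 8, 5, 5]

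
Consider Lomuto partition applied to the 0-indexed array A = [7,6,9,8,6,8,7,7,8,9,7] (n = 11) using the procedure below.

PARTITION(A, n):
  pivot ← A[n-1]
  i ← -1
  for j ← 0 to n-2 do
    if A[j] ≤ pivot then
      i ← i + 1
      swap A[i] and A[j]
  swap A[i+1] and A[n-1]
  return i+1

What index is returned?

pivot = A[10] = 7; i = -1
j=0: A[0]=7 ≤ 7 → i=0, swap A[0],A[0] (no change) → [7,6,9,8,6,8,7,7,8,9,7]
j=1: A[1]=6 ≤ 7 → i=1, swap A[1],A[1] (no change) → [7,6,9,8,6,8,7,7,8,9,7]
j=2: A[2]=9 > 7 → no swap
j=3: A[3]=8 > 7 → no swap
j=4: A[4]=6 ≤ 7 → i=2, swap A[2],A[4] → [7,6,6,8,9,8,7,7,8,9,7]
j=5: A[5]=8 > 7 → no swap
j=6: A[6]=7 ≤ 7 → i=3, swap A[3],A[6] → [7,6,6,7,9,8,8,7,8,9,7]
j=7: A[7]=7 ≤ 7 → i=4, swap A[4],A[7] → [7,6,6,7,7,8,8,9,8,9,7]
j=8: A[8]=8 > 7 → no swap
j=9: A[9]=9 > 7 → no swap
final swap A[5],A[10] → [7,6,6,7,7,7,8,9,8,9,8]; return 5

5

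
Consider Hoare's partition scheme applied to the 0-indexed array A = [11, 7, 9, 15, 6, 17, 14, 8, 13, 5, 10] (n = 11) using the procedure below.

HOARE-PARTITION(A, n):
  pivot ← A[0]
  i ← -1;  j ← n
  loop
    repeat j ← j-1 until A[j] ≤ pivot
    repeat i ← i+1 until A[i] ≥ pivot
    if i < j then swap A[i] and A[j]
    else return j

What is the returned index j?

pivot = A[0] = 11; i = -1, j = 11
j→10 (A[10]=10≤11), i→0 (A[0]=11≥11); i<j, swap → [10, 7, 9, 15, 6, 17, 14, 8, 13, 5, 11]
j→9 (A[9]=5≤11), i→3 (A[3]=15≥11); i<j, swap → [10, 7, 9, 5, 6, 17, 14, 8, 13, 15, 11]
j→7 (A[7]=8≤11), i→5 (A[5]=17≥11); i<j, swap → [10, 7, 9, 5, 6, 8, 14, 17, 13, 15, 11]
j→5, i→6; i≥j, return j=5. A = [10, 7, 9, 5, 6, 8, 14, 17, 13, 15, 11]

5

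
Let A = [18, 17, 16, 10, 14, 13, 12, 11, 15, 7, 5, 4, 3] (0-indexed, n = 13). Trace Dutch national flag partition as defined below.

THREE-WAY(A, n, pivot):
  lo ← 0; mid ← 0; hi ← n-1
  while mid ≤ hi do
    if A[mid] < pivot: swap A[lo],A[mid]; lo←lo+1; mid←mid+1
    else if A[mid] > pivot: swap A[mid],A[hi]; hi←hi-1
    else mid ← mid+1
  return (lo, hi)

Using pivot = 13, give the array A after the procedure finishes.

[3, 4, 5, 10, 7, 12, 11, 13, 15, 14, 16, 17, 18]

pivot = 13; lo=0, mid=0, hi=12
A[mid]=18>13: swap A[0],A[12]; hi=11 → [3, 17, 16, 10, 14, 13, 12, 11, 15, 7, 5, 4, 18]
A[mid]=3<13: swap A[0],A[0]; lo=1,mid=1 → [3, 17, 16, 10, 14, 13, 12, 11, 15, 7, 5, 4, 18]
A[mid]=17>13: swap A[1],A[11]; hi=10 → [3, 4, 16, 10, 14, 13, 12, 11, 15, 7, 5, 17, 18]
A[mid]=4<13: swap A[1],A[1]; lo=2,mid=2 → [3, 4, 16, 10, 14, 13, 12, 11, 15, 7, 5, 17, 18]
A[mid]=16>13: swap A[2],A[10]; hi=9 → [3, 4, 5, 10, 14, 13, 12, 11, 15, 7, 16, 17, 18]
A[mid]=5<13: swap A[2],A[2]; lo=3,mid=3 → [3, 4, 5, 10, 14, 13, 12, 11, 15, 7, 16, 17, 18]
A[mid]=10<13: swap A[3],A[3]; lo=4,mid=4 → [3, 4, 5, 10, 14, 13, 12, 11, 15, 7, 16, 17, 18]
A[mid]=14>13: swap A[4],A[9]; hi=8 → [3, 4, 5, 10, 7, 13, 12, 11, 15, 14, 16, 17, 18]
A[mid]=7<13: swap A[4],A[4]; lo=5,mid=5 → [3, 4, 5, 10, 7, 13, 12, 11, 15, 14, 16, 17, 18]
A[mid]=13=13: mid=6
A[mid]=12<13: swap A[5],A[6]; lo=6,mid=7 → [3, 4, 5, 10, 7, 12, 13, 11, 15, 14, 16, 17, 18]
A[mid]=11<13: swap A[6],A[7]; lo=7,mid=8 → [3, 4, 5, 10, 7, 12, 11, 13, 15, 14, 16, 17, 18]
A[mid]=15>13: swap A[8],A[8]; hi=7 → [3, 4, 5, 10, 7, 12, 11, 13, 15, 14, 16, 17, 18]
end: lo=7, hi=7; A = [3, 4, 5, 10, 7, 12, 11, 13, 15, 14, 16, 17, 18]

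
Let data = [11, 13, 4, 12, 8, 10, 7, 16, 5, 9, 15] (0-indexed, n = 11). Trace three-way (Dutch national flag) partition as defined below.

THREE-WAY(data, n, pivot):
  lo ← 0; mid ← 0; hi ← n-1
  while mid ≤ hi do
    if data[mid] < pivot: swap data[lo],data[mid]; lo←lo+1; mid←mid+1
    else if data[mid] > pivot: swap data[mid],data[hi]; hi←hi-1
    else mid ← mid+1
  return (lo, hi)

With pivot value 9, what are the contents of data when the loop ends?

lo=0 mid=0 hi=10
11>9: swap(0,10), hi=9 ⇒ [15, 13, 4, 12, 8, 10, 7, 16, 5, 9, 11]
15>9: swap(0,9), hi=8 ⇒ [9, 13, 4, 12, 8, 10, 7, 16, 5, 15, 11]
9=9: mid=1
13>9: swap(1,8), hi=7 ⇒ [9, 5, 4, 12, 8, 10, 7, 16, 13, 15, 11]
5<9: swap(0,1), lo=1 mid=2 ⇒ [5, 9, 4, 12, 8, 10, 7, 16, 13, 15, 11]
4<9: swap(1,2), lo=2 mid=3 ⇒ [5, 4, 9, 12, 8, 10, 7, 16, 13, 15, 11]
12>9: swap(3,7), hi=6 ⇒ [5, 4, 9, 16, 8, 10, 7, 12, 13, 15, 11]
16>9: swap(3,6), hi=5 ⇒ [5, 4, 9, 7, 8, 10, 16, 12, 13, 15, 11]
7<9: swap(2,3), lo=3 mid=4 ⇒ [5, 4, 7, 9, 8, 10, 16, 12, 13, 15, 11]
8<9: swap(3,4), lo=4 mid=5 ⇒ [5, 4, 7, 8, 9, 10, 16, 12, 13, 15, 11]
10>9: swap(5,5), hi=4 ⇒ [5, 4, 7, 8, 9, 10, 16, 12, 13, 15, 11]
done. lo=4 hi=4; data=[5, 4, 7, 8, 9, 10, 16, 12, 13, 15, 11]

[5, 4, 7, 8, 9, 10, 16, 12, 13, 15, 11]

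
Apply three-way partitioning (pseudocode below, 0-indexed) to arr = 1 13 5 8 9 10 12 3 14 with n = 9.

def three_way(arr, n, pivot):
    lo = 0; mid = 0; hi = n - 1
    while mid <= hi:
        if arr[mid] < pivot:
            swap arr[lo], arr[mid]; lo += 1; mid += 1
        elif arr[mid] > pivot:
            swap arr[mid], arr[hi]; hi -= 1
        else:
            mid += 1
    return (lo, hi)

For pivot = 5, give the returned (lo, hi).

pivot = 5; lo=0, mid=0, hi=8
arr[mid]=1<5: swap arr[0],arr[0]; lo=1,mid=1 → 1 13 5 8 9 10 12 3 14
arr[mid]=13>5: swap arr[1],arr[8]; hi=7 → 1 14 5 8 9 10 12 3 13
arr[mid]=14>5: swap arr[1],arr[7]; hi=6 → 1 3 5 8 9 10 12 14 13
arr[mid]=3<5: swap arr[1],arr[1]; lo=2,mid=2 → 1 3 5 8 9 10 12 14 13
arr[mid]=5=5: mid=3
arr[mid]=8>5: swap arr[3],arr[6]; hi=5 → 1 3 5 12 9 10 8 14 13
arr[mid]=12>5: swap arr[3],arr[5]; hi=4 → 1 3 5 10 9 12 8 14 13
arr[mid]=10>5: swap arr[3],arr[4]; hi=3 → 1 3 5 9 10 12 8 14 13
arr[mid]=9>5: swap arr[3],arr[3]; hi=2 → 1 3 5 9 10 12 8 14 13
end: lo=2, hi=2; arr = 1 3 5 9 10 12 8 14 13

(2, 2)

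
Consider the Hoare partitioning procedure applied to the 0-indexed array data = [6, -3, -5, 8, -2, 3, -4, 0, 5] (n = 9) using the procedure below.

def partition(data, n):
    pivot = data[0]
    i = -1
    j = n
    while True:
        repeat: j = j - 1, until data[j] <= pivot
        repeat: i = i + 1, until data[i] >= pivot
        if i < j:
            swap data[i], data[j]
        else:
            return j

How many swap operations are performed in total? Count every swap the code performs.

2

pivot = data[0] = 6; i = -1, j = 9
j→8 (data[8]=5≤6), i→0 (data[0]=6≥6); i<j, swap → [5, -3, -5, 8, -2, 3, -4, 0, 6]
j→7 (data[7]=0≤6), i→3 (data[3]=8≥6); i<j, swap → [5, -3, -5, 0, -2, 3, -4, 8, 6]
j→6, i→7; i≥j, return j=6. data = [5, -3, -5, 0, -2, 3, -4, 8, 6]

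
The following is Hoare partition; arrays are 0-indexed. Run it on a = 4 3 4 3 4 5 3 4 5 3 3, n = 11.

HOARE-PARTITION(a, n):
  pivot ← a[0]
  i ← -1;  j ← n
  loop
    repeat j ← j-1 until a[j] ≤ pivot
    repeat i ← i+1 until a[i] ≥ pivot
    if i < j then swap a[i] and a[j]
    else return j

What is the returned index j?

pivot = a[0] = 4; i = -1, j = 11
j→10 (a[10]=3≤4), i→0 (a[0]=4≥4); i<j, swap → 3 3 4 3 4 5 3 4 5 3 4
j→9 (a[9]=3≤4), i→2 (a[2]=4≥4); i<j, swap → 3 3 3 3 4 5 3 4 5 4 4
j→7 (a[7]=4≤4), i→4 (a[4]=4≥4); i<j, swap → 3 3 3 3 4 5 3 4 5 4 4
j→6 (a[6]=3≤4), i→5 (a[5]=5≥4); i<j, swap → 3 3 3 3 4 3 5 4 5 4 4
j→5, i→6; i≥j, return j=5. a = 3 3 3 3 4 3 5 4 5 4 4

5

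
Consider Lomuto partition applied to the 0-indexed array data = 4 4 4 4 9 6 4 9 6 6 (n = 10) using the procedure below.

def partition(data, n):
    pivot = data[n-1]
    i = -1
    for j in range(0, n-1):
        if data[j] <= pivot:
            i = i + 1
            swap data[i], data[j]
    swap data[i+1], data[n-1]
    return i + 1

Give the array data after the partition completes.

pivot=6, i=-1
j=0: 4≤6, i=0, swap(0,0) ⇒ 4 4 4 4 9 6 4 9 6 6
j=1: 4≤6, i=1, swap(1,1) ⇒ 4 4 4 4 9 6 4 9 6 6
j=2: 4≤6, i=2, swap(2,2) ⇒ 4 4 4 4 9 6 4 9 6 6
j=3: 4≤6, i=3, swap(3,3) ⇒ 4 4 4 4 9 6 4 9 6 6
j=4: 9>6, skip
j=5: 6≤6, i=4, swap(4,5) ⇒ 4 4 4 4 6 9 4 9 6 6
j=6: 4≤6, i=5, swap(5,6) ⇒ 4 4 4 4 6 4 9 9 6 6
j=7: 9>6, skip
j=8: 6≤6, i=6, swap(6,8) ⇒ 4 4 4 4 6 4 6 9 9 6
swap(7,9) ⇒ 4 4 4 4 6 4 6 6 9 9; return 7

4 4 4 4 6 4 6 6 9 9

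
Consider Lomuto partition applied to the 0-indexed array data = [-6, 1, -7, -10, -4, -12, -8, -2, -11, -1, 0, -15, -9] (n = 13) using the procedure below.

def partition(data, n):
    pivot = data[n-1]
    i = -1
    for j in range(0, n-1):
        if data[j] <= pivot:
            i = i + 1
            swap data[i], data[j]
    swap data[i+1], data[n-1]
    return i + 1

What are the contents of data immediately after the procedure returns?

[-10, -12, -11, -15, -9, 1, -8, -2, -7, -1, 0, -6, -4]

pivot = data[12] = -9; i = -1
j=0: data[0]=-6 > -9 → no swap
j=1: data[1]=1 > -9 → no swap
j=2: data[2]=-7 > -9 → no swap
j=3: data[3]=-10 ≤ -9 → i=0, swap data[0],data[3] → [-10, 1, -7, -6, -4, -12, -8, -2, -11, -1, 0, -15, -9]
j=4: data[4]=-4 > -9 → no swap
j=5: data[5]=-12 ≤ -9 → i=1, swap data[1],data[5] → [-10, -12, -7, -6, -4, 1, -8, -2, -11, -1, 0, -15, -9]
j=6: data[6]=-8 > -9 → no swap
j=7: data[7]=-2 > -9 → no swap
j=8: data[8]=-11 ≤ -9 → i=2, swap data[2],data[8] → [-10, -12, -11, -6, -4, 1, -8, -2, -7, -1, 0, -15, -9]
j=9: data[9]=-1 > -9 → no swap
j=10: data[10]=0 > -9 → no swap
j=11: data[11]=-15 ≤ -9 → i=3, swap data[3],data[11] → [-10, -12, -11, -15, -4, 1, -8, -2, -7, -1, 0, -6, -9]
final swap data[4],data[12] → [-10, -12, -11, -15, -9, 1, -8, -2, -7, -1, 0, -6, -4]; return 4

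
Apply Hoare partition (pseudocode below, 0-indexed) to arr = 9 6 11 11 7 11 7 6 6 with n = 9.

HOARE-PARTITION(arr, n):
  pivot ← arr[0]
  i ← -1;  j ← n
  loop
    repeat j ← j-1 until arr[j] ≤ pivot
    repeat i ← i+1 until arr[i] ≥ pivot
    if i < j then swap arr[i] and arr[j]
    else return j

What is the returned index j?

4

pivot=9
j stops at 8 (6), i stops at 0 (9); swap ⇒ 6 6 11 11 7 11 7 6 9
j stops at 7 (6), i stops at 2 (11); swap ⇒ 6 6 6 11 7 11 7 11 9
j stops at 6 (7), i stops at 3 (11); swap ⇒ 6 6 6 7 7 11 11 11 9
j stops at 4, i stops at 5; i≥j ⇒ return 4. arr=6 6 6 7 7 11 11 11 9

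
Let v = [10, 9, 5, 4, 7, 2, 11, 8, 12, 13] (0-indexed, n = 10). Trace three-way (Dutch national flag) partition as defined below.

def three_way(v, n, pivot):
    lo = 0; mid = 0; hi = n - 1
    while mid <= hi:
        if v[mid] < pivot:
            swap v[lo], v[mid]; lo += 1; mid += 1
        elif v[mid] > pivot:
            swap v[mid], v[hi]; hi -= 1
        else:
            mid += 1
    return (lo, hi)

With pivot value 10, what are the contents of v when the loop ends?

lo=0 mid=0 hi=9
10=10: mid=1
9<10: swap(0,1), lo=1 mid=2 ⇒ [9, 10, 5, 4, 7, 2, 11, 8, 12, 13]
5<10: swap(1,2), lo=2 mid=3 ⇒ [9, 5, 10, 4, 7, 2, 11, 8, 12, 13]
4<10: swap(2,3), lo=3 mid=4 ⇒ [9, 5, 4, 10, 7, 2, 11, 8, 12, 13]
7<10: swap(3,4), lo=4 mid=5 ⇒ [9, 5, 4, 7, 10, 2, 11, 8, 12, 13]
2<10: swap(4,5), lo=5 mid=6 ⇒ [9, 5, 4, 7, 2, 10, 11, 8, 12, 13]
11>10: swap(6,9), hi=8 ⇒ [9, 5, 4, 7, 2, 10, 13, 8, 12, 11]
13>10: swap(6,8), hi=7 ⇒ [9, 5, 4, 7, 2, 10, 12, 8, 13, 11]
12>10: swap(6,7), hi=6 ⇒ [9, 5, 4, 7, 2, 10, 8, 12, 13, 11]
8<10: swap(5,6), lo=6 mid=7 ⇒ [9, 5, 4, 7, 2, 8, 10, 12, 13, 11]
done. lo=6 hi=6; v=[9, 5, 4, 7, 2, 8, 10, 12, 13, 11]

[9, 5, 4, 7, 2, 8, 10, 12, 13, 11]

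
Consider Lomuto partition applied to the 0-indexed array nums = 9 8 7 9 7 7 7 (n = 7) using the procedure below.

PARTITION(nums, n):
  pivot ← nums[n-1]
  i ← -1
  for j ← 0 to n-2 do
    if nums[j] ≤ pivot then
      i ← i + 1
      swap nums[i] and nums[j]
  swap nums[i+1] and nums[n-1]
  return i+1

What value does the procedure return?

3

pivot = nums[6] = 7; i = -1
j=0: nums[0]=9 > 7 → no swap
j=1: nums[1]=8 > 7 → no swap
j=2: nums[2]=7 ≤ 7 → i=0, swap nums[0],nums[2] → 7 8 9 9 7 7 7
j=3: nums[3]=9 > 7 → no swap
j=4: nums[4]=7 ≤ 7 → i=1, swap nums[1],nums[4] → 7 7 9 9 8 7 7
j=5: nums[5]=7 ≤ 7 → i=2, swap nums[2],nums[5] → 7 7 7 9 8 9 7
final swap nums[3],nums[6] → 7 7 7 7 8 9 9; return 3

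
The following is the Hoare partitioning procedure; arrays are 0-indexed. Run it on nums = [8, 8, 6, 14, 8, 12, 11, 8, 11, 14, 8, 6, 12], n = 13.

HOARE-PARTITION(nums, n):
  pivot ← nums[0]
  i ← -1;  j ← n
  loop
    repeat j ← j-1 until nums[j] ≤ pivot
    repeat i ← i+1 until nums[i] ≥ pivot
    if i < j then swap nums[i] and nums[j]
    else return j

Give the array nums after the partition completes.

pivot = nums[0] = 8; i = -1, j = 13
j→11 (nums[11]=6≤8), i→0 (nums[0]=8≥8); i<j, swap → [6, 8, 6, 14, 8, 12, 11, 8, 11, 14, 8, 8, 12]
j→10 (nums[10]=8≤8), i→1 (nums[1]=8≥8); i<j, swap → [6, 8, 6, 14, 8, 12, 11, 8, 11, 14, 8, 8, 12]
j→7 (nums[7]=8≤8), i→3 (nums[3]=14≥8); i<j, swap → [6, 8, 6, 8, 8, 12, 11, 14, 11, 14, 8, 8, 12]
j→4, i→4; i≥j, return j=4. nums = [6, 8, 6, 8, 8, 12, 11, 14, 11, 14, 8, 8, 12]

[6, 8, 6, 8, 8, 12, 11, 14, 11, 14, 8, 8, 12]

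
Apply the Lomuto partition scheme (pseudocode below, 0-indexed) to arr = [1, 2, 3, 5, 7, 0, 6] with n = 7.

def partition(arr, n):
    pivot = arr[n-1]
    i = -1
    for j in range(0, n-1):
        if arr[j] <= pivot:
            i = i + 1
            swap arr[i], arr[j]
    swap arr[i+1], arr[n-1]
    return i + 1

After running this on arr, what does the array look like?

[1, 2, 3, 5, 0, 6, 7]

pivot = arr[6] = 6; i = -1
j=0: arr[0]=1 ≤ 6 → i=0, swap arr[0],arr[0] (no change) → [1, 2, 3, 5, 7, 0, 6]
j=1: arr[1]=2 ≤ 6 → i=1, swap arr[1],arr[1] (no change) → [1, 2, 3, 5, 7, 0, 6]
j=2: arr[2]=3 ≤ 6 → i=2, swap arr[2],arr[2] (no change) → [1, 2, 3, 5, 7, 0, 6]
j=3: arr[3]=5 ≤ 6 → i=3, swap arr[3],arr[3] (no change) → [1, 2, 3, 5, 7, 0, 6]
j=4: arr[4]=7 > 6 → no swap
j=5: arr[5]=0 ≤ 6 → i=4, swap arr[4],arr[5] → [1, 2, 3, 5, 0, 7, 6]
final swap arr[5],arr[6] → [1, 2, 3, 5, 0, 6, 7]; return 5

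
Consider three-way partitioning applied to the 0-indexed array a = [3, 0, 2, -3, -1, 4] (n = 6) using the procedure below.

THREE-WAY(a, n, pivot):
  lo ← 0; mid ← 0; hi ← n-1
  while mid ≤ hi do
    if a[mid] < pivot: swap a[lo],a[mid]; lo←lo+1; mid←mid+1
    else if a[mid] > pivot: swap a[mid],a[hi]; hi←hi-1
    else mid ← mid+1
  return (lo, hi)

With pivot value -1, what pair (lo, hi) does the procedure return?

(1, 1)

pivot = -1; lo=0, mid=0, hi=5
a[mid]=3>-1: swap a[0],a[5]; hi=4 → [4, 0, 2, -3, -1, 3]
a[mid]=4>-1: swap a[0],a[4]; hi=3 → [-1, 0, 2, -3, 4, 3]
a[mid]=-1=-1: mid=1
a[mid]=0>-1: swap a[1],a[3]; hi=2 → [-1, -3, 2, 0, 4, 3]
a[mid]=-3<-1: swap a[0],a[1]; lo=1,mid=2 → [-3, -1, 2, 0, 4, 3]
a[mid]=2>-1: swap a[2],a[2]; hi=1 → [-3, -1, 2, 0, 4, 3]
end: lo=1, hi=1; a = [-3, -1, 2, 0, 4, 3]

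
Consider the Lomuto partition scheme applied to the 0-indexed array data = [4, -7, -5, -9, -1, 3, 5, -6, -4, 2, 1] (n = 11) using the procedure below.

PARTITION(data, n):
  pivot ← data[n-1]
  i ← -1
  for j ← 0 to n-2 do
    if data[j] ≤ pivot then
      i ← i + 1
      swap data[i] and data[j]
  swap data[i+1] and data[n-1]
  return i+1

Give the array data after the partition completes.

pivot=1, i=-1
j=0: 4>1, skip
j=1: -7≤1, i=0, swap(0,1) ⇒ [-7, 4, -5, -9, -1, 3, 5, -6, -4, 2, 1]
j=2: -5≤1, i=1, swap(1,2) ⇒ [-7, -5, 4, -9, -1, 3, 5, -6, -4, 2, 1]
j=3: -9≤1, i=2, swap(2,3) ⇒ [-7, -5, -9, 4, -1, 3, 5, -6, -4, 2, 1]
j=4: -1≤1, i=3, swap(3,4) ⇒ [-7, -5, -9, -1, 4, 3, 5, -6, -4, 2, 1]
j=5: 3>1, skip
j=6: 5>1, skip
j=7: -6≤1, i=4, swap(4,7) ⇒ [-7, -5, -9, -1, -6, 3, 5, 4, -4, 2, 1]
j=8: -4≤1, i=5, swap(5,8) ⇒ [-7, -5, -9, -1, -6, -4, 5, 4, 3, 2, 1]
j=9: 2>1, skip
swap(6,10) ⇒ [-7, -5, -9, -1, -6, -4, 1, 4, 3, 2, 5]; return 6

[-7, -5, -9, -1, -6, -4, 1, 4, 3, 2, 5]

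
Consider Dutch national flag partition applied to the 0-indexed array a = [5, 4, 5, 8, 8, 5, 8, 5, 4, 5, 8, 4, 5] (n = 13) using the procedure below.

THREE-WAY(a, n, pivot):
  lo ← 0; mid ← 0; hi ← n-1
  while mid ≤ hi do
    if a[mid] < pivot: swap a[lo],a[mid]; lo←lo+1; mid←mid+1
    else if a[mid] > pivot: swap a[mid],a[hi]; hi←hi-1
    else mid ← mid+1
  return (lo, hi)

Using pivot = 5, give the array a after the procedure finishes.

[4, 4, 4, 5, 5, 5, 5, 5, 5, 8, 8, 8, 8]

lo=0 mid=0 hi=12
5=5: mid=1
4<5: swap(0,1), lo=1 mid=2 ⇒ [4, 5, 5, 8, 8, 5, 8, 5, 4, 5, 8, 4, 5]
5=5: mid=3
8>5: swap(3,12), hi=11 ⇒ [4, 5, 5, 5, 8, 5, 8, 5, 4, 5, 8, 4, 8]
5=5: mid=4
8>5: swap(4,11), hi=10 ⇒ [4, 5, 5, 5, 4, 5, 8, 5, 4, 5, 8, 8, 8]
4<5: swap(1,4), lo=2 mid=5 ⇒ [4, 4, 5, 5, 5, 5, 8, 5, 4, 5, 8, 8, 8]
5=5: mid=6
8>5: swap(6,10), hi=9 ⇒ [4, 4, 5, 5, 5, 5, 8, 5, 4, 5, 8, 8, 8]
8>5: swap(6,9), hi=8 ⇒ [4, 4, 5, 5, 5, 5, 5, 5, 4, 8, 8, 8, 8]
5=5: mid=7
5=5: mid=8
4<5: swap(2,8), lo=3 mid=9 ⇒ [4, 4, 4, 5, 5, 5, 5, 5, 5, 8, 8, 8, 8]
done. lo=3 hi=8; a=[4, 4, 4, 5, 5, 5, 5, 5, 5, 8, 8, 8, 8]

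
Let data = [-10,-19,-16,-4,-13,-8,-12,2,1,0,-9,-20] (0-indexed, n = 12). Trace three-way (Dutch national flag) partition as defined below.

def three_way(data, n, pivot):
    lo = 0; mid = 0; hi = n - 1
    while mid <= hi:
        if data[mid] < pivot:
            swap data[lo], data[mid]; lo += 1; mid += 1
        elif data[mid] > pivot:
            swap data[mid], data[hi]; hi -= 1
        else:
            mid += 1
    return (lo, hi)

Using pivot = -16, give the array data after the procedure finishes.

pivot = -16; lo=0, mid=0, hi=11
data[mid]=-10>-16: swap data[0],data[11]; hi=10 → [-20,-19,-16,-4,-13,-8,-12,2,1,0,-9,-10]
data[mid]=-20<-16: swap data[0],data[0]; lo=1,mid=1 → [-20,-19,-16,-4,-13,-8,-12,2,1,0,-9,-10]
data[mid]=-19<-16: swap data[1],data[1]; lo=2,mid=2 → [-20,-19,-16,-4,-13,-8,-12,2,1,0,-9,-10]
data[mid]=-16=-16: mid=3
data[mid]=-4>-16: swap data[3],data[10]; hi=9 → [-20,-19,-16,-9,-13,-8,-12,2,1,0,-4,-10]
data[mid]=-9>-16: swap data[3],data[9]; hi=8 → [-20,-19,-16,0,-13,-8,-12,2,1,-9,-4,-10]
data[mid]=0>-16: swap data[3],data[8]; hi=7 → [-20,-19,-16,1,-13,-8,-12,2,0,-9,-4,-10]
data[mid]=1>-16: swap data[3],data[7]; hi=6 → [-20,-19,-16,2,-13,-8,-12,1,0,-9,-4,-10]
data[mid]=2>-16: swap data[3],data[6]; hi=5 → [-20,-19,-16,-12,-13,-8,2,1,0,-9,-4,-10]
data[mid]=-12>-16: swap data[3],data[5]; hi=4 → [-20,-19,-16,-8,-13,-12,2,1,0,-9,-4,-10]
data[mid]=-8>-16: swap data[3],data[4]; hi=3 → [-20,-19,-16,-13,-8,-12,2,1,0,-9,-4,-10]
data[mid]=-13>-16: swap data[3],data[3]; hi=2 → [-20,-19,-16,-13,-8,-12,2,1,0,-9,-4,-10]
end: lo=2, hi=2; data = [-20,-19,-16,-13,-8,-12,2,1,0,-9,-4,-10]

[-20,-19,-16,-13,-8,-12,2,1,0,-9,-4,-10]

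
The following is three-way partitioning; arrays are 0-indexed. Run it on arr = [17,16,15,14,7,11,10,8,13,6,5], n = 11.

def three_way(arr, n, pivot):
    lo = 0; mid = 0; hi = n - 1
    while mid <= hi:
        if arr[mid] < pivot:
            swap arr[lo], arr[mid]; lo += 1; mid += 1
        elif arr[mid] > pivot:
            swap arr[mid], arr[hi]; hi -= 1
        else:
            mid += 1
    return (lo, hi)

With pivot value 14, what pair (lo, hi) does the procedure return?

(7, 7)

pivot = 14; lo=0, mid=0, hi=10
arr[mid]=17>14: swap arr[0],arr[10]; hi=9 → [5,16,15,14,7,11,10,8,13,6,17]
arr[mid]=5<14: swap arr[0],arr[0]; lo=1,mid=1 → [5,16,15,14,7,11,10,8,13,6,17]
arr[mid]=16>14: swap arr[1],arr[9]; hi=8 → [5,6,15,14,7,11,10,8,13,16,17]
arr[mid]=6<14: swap arr[1],arr[1]; lo=2,mid=2 → [5,6,15,14,7,11,10,8,13,16,17]
arr[mid]=15>14: swap arr[2],arr[8]; hi=7 → [5,6,13,14,7,11,10,8,15,16,17]
arr[mid]=13<14: swap arr[2],arr[2]; lo=3,mid=3 → [5,6,13,14,7,11,10,8,15,16,17]
arr[mid]=14=14: mid=4
arr[mid]=7<14: swap arr[3],arr[4]; lo=4,mid=5 → [5,6,13,7,14,11,10,8,15,16,17]
arr[mid]=11<14: swap arr[4],arr[5]; lo=5,mid=6 → [5,6,13,7,11,14,10,8,15,16,17]
arr[mid]=10<14: swap arr[5],arr[6]; lo=6,mid=7 → [5,6,13,7,11,10,14,8,15,16,17]
arr[mid]=8<14: swap arr[6],arr[7]; lo=7,mid=8 → [5,6,13,7,11,10,8,14,15,16,17]
end: lo=7, hi=7; arr = [5,6,13,7,11,10,8,14,15,16,17]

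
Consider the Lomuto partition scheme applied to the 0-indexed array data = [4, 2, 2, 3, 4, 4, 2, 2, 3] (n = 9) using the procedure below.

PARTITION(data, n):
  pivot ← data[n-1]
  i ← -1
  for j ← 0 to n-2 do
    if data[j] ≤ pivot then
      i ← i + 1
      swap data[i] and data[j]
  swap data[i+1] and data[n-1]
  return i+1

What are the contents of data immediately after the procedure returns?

[2, 2, 3, 2, 2, 3, 4, 4, 4]

pivot = data[8] = 3; i = -1
j=0: data[0]=4 > 3 → no swap
j=1: data[1]=2 ≤ 3 → i=0, swap data[0],data[1] → [2, 4, 2, 3, 4, 4, 2, 2, 3]
j=2: data[2]=2 ≤ 3 → i=1, swap data[1],data[2] → [2, 2, 4, 3, 4, 4, 2, 2, 3]
j=3: data[3]=3 ≤ 3 → i=2, swap data[2],data[3] → [2, 2, 3, 4, 4, 4, 2, 2, 3]
j=4: data[4]=4 > 3 → no swap
j=5: data[5]=4 > 3 → no swap
j=6: data[6]=2 ≤ 3 → i=3, swap data[3],data[6] → [2, 2, 3, 2, 4, 4, 4, 2, 3]
j=7: data[7]=2 ≤ 3 → i=4, swap data[4],data[7] → [2, 2, 3, 2, 2, 4, 4, 4, 3]
final swap data[5],data[8] → [2, 2, 3, 2, 2, 3, 4, 4, 4]; return 5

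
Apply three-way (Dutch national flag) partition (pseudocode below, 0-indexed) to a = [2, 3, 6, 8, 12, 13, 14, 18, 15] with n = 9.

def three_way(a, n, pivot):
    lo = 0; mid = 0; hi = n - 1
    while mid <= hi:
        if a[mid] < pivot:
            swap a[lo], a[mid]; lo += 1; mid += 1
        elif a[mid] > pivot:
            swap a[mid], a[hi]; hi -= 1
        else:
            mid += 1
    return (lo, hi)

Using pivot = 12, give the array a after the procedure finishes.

pivot = 12; lo=0, mid=0, hi=8
a[mid]=2<12: swap a[0],a[0]; lo=1,mid=1 → [2, 3, 6, 8, 12, 13, 14, 18, 15]
a[mid]=3<12: swap a[1],a[1]; lo=2,mid=2 → [2, 3, 6, 8, 12, 13, 14, 18, 15]
a[mid]=6<12: swap a[2],a[2]; lo=3,mid=3 → [2, 3, 6, 8, 12, 13, 14, 18, 15]
a[mid]=8<12: swap a[3],a[3]; lo=4,mid=4 → [2, 3, 6, 8, 12, 13, 14, 18, 15]
a[mid]=12=12: mid=5
a[mid]=13>12: swap a[5],a[8]; hi=7 → [2, 3, 6, 8, 12, 15, 14, 18, 13]
a[mid]=15>12: swap a[5],a[7]; hi=6 → [2, 3, 6, 8, 12, 18, 14, 15, 13]
a[mid]=18>12: swap a[5],a[6]; hi=5 → [2, 3, 6, 8, 12, 14, 18, 15, 13]
a[mid]=14>12: swap a[5],a[5]; hi=4 → [2, 3, 6, 8, 12, 14, 18, 15, 13]
end: lo=4, hi=4; a = [2, 3, 6, 8, 12, 14, 18, 15, 13]

[2, 3, 6, 8, 12, 14, 18, 15, 13]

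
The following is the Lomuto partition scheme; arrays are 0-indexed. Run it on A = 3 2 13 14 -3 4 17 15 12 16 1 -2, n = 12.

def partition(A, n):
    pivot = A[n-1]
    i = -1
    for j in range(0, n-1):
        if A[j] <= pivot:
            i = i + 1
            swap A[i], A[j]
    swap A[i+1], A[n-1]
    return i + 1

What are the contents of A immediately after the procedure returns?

-3 -2 13 14 3 4 17 15 12 16 1 2

pivot = A[11] = -2; i = -1
j=0: A[0]=3 > -2 → no swap
j=1: A[1]=2 > -2 → no swap
j=2: A[2]=13 > -2 → no swap
j=3: A[3]=14 > -2 → no swap
j=4: A[4]=-3 ≤ -2 → i=0, swap A[0],A[4] → -3 2 13 14 3 4 17 15 12 16 1 -2
j=5: A[5]=4 > -2 → no swap
j=6: A[6]=17 > -2 → no swap
j=7: A[7]=15 > -2 → no swap
j=8: A[8]=12 > -2 → no swap
j=9: A[9]=16 > -2 → no swap
j=10: A[10]=1 > -2 → no swap
final swap A[1],A[11] → -3 -2 13 14 3 4 17 15 12 16 1 2; return 1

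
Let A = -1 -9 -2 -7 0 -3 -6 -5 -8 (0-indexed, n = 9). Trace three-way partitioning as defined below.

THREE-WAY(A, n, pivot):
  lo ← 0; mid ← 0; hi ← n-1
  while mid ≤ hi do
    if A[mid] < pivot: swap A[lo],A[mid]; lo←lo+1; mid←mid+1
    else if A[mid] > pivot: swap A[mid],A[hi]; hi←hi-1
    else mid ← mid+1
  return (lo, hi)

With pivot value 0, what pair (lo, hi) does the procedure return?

(8, 8)

lo=0 mid=0 hi=8
-1<0: swap(0,0), lo=1 mid=1 ⇒ -1 -9 -2 -7 0 -3 -6 -5 -8
-9<0: swap(1,1), lo=2 mid=2 ⇒ -1 -9 -2 -7 0 -3 -6 -5 -8
-2<0: swap(2,2), lo=3 mid=3 ⇒ -1 -9 -2 -7 0 -3 -6 -5 -8
-7<0: swap(3,3), lo=4 mid=4 ⇒ -1 -9 -2 -7 0 -3 -6 -5 -8
0=0: mid=5
-3<0: swap(4,5), lo=5 mid=6 ⇒ -1 -9 -2 -7 -3 0 -6 -5 -8
-6<0: swap(5,6), lo=6 mid=7 ⇒ -1 -9 -2 -7 -3 -6 0 -5 -8
-5<0: swap(6,7), lo=7 mid=8 ⇒ -1 -9 -2 -7 -3 -6 -5 0 -8
-8<0: swap(7,8), lo=8 mid=9 ⇒ -1 -9 -2 -7 -3 -6 -5 -8 0
done. lo=8 hi=8; A=-1 -9 -2 -7 -3 -6 -5 -8 0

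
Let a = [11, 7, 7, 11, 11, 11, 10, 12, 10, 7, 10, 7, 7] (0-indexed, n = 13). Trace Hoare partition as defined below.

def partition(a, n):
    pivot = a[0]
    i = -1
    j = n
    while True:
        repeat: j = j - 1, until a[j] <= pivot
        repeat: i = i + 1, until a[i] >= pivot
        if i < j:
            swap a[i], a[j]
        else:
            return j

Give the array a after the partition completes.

[7, 7, 7, 7, 10, 7, 10, 10, 12, 11, 11, 11, 11]

pivot=11
j stops at 12 (7), i stops at 0 (11); swap ⇒ [7, 7, 7, 11, 11, 11, 10, 12, 10, 7, 10, 7, 11]
j stops at 11 (7), i stops at 3 (11); swap ⇒ [7, 7, 7, 7, 11, 11, 10, 12, 10, 7, 10, 11, 11]
j stops at 10 (10), i stops at 4 (11); swap ⇒ [7, 7, 7, 7, 10, 11, 10, 12, 10, 7, 11, 11, 11]
j stops at 9 (7), i stops at 5 (11); swap ⇒ [7, 7, 7, 7, 10, 7, 10, 12, 10, 11, 11, 11, 11]
j stops at 8 (10), i stops at 7 (12); swap ⇒ [7, 7, 7, 7, 10, 7, 10, 10, 12, 11, 11, 11, 11]
j stops at 7, i stops at 8; i≥j ⇒ return 7. a=[7, 7, 7, 7, 10, 7, 10, 10, 12, 11, 11, 11, 11]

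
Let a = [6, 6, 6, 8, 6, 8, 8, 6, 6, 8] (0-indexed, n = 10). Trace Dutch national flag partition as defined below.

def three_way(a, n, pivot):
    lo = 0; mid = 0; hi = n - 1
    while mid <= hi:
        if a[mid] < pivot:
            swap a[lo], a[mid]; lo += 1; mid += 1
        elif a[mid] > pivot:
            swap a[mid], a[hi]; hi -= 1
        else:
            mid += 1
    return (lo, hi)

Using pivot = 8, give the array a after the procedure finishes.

pivot = 8; lo=0, mid=0, hi=9
a[mid]=6<8: swap a[0],a[0]; lo=1,mid=1 → [6, 6, 6, 8, 6, 8, 8, 6, 6, 8]
a[mid]=6<8: swap a[1],a[1]; lo=2,mid=2 → [6, 6, 6, 8, 6, 8, 8, 6, 6, 8]
a[mid]=6<8: swap a[2],a[2]; lo=3,mid=3 → [6, 6, 6, 8, 6, 8, 8, 6, 6, 8]
a[mid]=8=8: mid=4
a[mid]=6<8: swap a[3],a[4]; lo=4,mid=5 → [6, 6, 6, 6, 8, 8, 8, 6, 6, 8]
a[mid]=8=8: mid=6
a[mid]=8=8: mid=7
a[mid]=6<8: swap a[4],a[7]; lo=5,mid=8 → [6, 6, 6, 6, 6, 8, 8, 8, 6, 8]
a[mid]=6<8: swap a[5],a[8]; lo=6,mid=9 → [6, 6, 6, 6, 6, 6, 8, 8, 8, 8]
a[mid]=8=8: mid=10
end: lo=6, hi=9; a = [6, 6, 6, 6, 6, 6, 8, 8, 8, 8]

[6, 6, 6, 6, 6, 6, 8, 8, 8, 8]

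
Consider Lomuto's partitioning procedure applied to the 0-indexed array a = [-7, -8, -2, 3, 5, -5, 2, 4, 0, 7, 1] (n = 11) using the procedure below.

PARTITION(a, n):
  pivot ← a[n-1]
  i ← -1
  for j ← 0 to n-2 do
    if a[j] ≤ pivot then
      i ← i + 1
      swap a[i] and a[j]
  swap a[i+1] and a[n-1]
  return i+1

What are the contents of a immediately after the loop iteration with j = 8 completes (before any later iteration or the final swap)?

[-7, -8, -2, -5, 0, 3, 2, 4, 5, 7, 1]

pivot=1, i=-1
j=0: -7≤1, i=0, swap(0,0) ⇒ [-7, -8, -2, 3, 5, -5, 2, 4, 0, 7, 1]
j=1: -8≤1, i=1, swap(1,1) ⇒ [-7, -8, -2, 3, 5, -5, 2, 4, 0, 7, 1]
j=2: -2≤1, i=2, swap(2,2) ⇒ [-7, -8, -2, 3, 5, -5, 2, 4, 0, 7, 1]
j=3: 3>1, skip
j=4: 5>1, skip
j=5: -5≤1, i=3, swap(3,5) ⇒ [-7, -8, -2, -5, 5, 3, 2, 4, 0, 7, 1]
j=6: 2>1, skip
j=7: 4>1, skip
j=8: 0≤1, i=4, swap(4,8) ⇒ [-7, -8, -2, -5, 0, 3, 2, 4, 5, 7, 1]
(after j=8) a = [-7, -8, -2, -5, 0, 3, 2, 4, 5, 7, 1]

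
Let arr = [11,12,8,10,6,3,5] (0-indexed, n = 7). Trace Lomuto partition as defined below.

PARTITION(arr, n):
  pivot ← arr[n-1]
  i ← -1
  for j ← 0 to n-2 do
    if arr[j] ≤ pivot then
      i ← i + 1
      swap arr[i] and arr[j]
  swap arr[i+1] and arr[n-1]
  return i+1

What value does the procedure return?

pivot = arr[6] = 5; i = -1
j=0: arr[0]=11 > 5 → no swap
j=1: arr[1]=12 > 5 → no swap
j=2: arr[2]=8 > 5 → no swap
j=3: arr[3]=10 > 5 → no swap
j=4: arr[4]=6 > 5 → no swap
j=5: arr[5]=3 ≤ 5 → i=0, swap arr[0],arr[5] → [3,12,8,10,6,11,5]
final swap arr[1],arr[6] → [3,5,8,10,6,11,12]; return 1

1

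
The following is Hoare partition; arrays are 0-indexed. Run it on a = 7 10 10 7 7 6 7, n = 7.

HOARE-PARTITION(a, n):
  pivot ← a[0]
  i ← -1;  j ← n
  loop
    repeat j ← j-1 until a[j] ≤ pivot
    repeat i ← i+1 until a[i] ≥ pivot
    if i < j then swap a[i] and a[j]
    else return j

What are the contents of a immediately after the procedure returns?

pivot = a[0] = 7; i = -1, j = 7
j→6 (a[6]=7≤7), i→0 (a[0]=7≥7); i<j, swap → 7 10 10 7 7 6 7
j→5 (a[5]=6≤7), i→1 (a[1]=10≥7); i<j, swap → 7 6 10 7 7 10 7
j→4 (a[4]=7≤7), i→2 (a[2]=10≥7); i<j, swap → 7 6 7 7 10 10 7
j→3, i→3; i≥j, return j=3. a = 7 6 7 7 10 10 7

7 6 7 7 10 10 7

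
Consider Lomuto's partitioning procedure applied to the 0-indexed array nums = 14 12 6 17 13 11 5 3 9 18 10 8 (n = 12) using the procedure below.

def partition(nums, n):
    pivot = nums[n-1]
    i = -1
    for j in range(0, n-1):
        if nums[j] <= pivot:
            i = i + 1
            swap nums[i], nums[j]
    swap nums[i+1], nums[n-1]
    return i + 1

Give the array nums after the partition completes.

6 5 3 8 13 11 12 14 9 18 10 17

pivot = nums[11] = 8; i = -1
j=0: nums[0]=14 > 8 → no swap
j=1: nums[1]=12 > 8 → no swap
j=2: nums[2]=6 ≤ 8 → i=0, swap nums[0],nums[2] → 6 12 14 17 13 11 5 3 9 18 10 8
j=3: nums[3]=17 > 8 → no swap
j=4: nums[4]=13 > 8 → no swap
j=5: nums[5]=11 > 8 → no swap
j=6: nums[6]=5 ≤ 8 → i=1, swap nums[1],nums[6] → 6 5 14 17 13 11 12 3 9 18 10 8
j=7: nums[7]=3 ≤ 8 → i=2, swap nums[2],nums[7] → 6 5 3 17 13 11 12 14 9 18 10 8
j=8: nums[8]=9 > 8 → no swap
j=9: nums[9]=18 > 8 → no swap
j=10: nums[10]=10 > 8 → no swap
final swap nums[3],nums[11] → 6 5 3 8 13 11 12 14 9 18 10 17; return 3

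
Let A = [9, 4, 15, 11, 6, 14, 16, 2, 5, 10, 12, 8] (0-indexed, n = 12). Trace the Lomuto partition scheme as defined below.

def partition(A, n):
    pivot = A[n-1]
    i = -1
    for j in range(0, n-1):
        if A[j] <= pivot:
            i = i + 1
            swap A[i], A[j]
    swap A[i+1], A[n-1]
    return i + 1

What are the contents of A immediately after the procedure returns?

pivot=8, i=-1
j=0: 9>8, skip
j=1: 4≤8, i=0, swap(0,1) ⇒ [4, 9, 15, 11, 6, 14, 16, 2, 5, 10, 12, 8]
j=2: 15>8, skip
j=3: 11>8, skip
j=4: 6≤8, i=1, swap(1,4) ⇒ [4, 6, 15, 11, 9, 14, 16, 2, 5, 10, 12, 8]
j=5: 14>8, skip
j=6: 16>8, skip
j=7: 2≤8, i=2, swap(2,7) ⇒ [4, 6, 2, 11, 9, 14, 16, 15, 5, 10, 12, 8]
j=8: 5≤8, i=3, swap(3,8) ⇒ [4, 6, 2, 5, 9, 14, 16, 15, 11, 10, 12, 8]
j=9: 10>8, skip
j=10: 12>8, skip
swap(4,11) ⇒ [4, 6, 2, 5, 8, 14, 16, 15, 11, 10, 12, 9]; return 4

[4, 6, 2, 5, 8, 14, 16, 15, 11, 10, 12, 9]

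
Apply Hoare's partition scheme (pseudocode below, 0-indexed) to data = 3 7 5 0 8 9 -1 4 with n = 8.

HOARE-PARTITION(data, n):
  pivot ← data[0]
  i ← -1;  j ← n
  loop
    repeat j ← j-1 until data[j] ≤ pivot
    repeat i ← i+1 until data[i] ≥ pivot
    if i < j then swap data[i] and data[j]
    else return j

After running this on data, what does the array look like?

-1 0 5 7 8 9 3 4

pivot=3
j stops at 6 (-1), i stops at 0 (3); swap ⇒ -1 7 5 0 8 9 3 4
j stops at 3 (0), i stops at 1 (7); swap ⇒ -1 0 5 7 8 9 3 4
j stops at 1, i stops at 2; i≥j ⇒ return 1. data=-1 0 5 7 8 9 3 4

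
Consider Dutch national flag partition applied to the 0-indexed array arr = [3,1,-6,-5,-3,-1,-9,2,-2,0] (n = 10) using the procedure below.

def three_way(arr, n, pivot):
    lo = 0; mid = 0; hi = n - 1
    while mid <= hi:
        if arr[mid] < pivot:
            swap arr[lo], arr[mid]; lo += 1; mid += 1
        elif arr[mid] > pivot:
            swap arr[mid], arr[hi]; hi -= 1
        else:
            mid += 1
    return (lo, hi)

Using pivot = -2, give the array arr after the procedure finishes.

[-9,-6,-5,-3,-2,-1,2,1,0,3]

lo=0 mid=0 hi=9
3>-2: swap(0,9), hi=8 ⇒ [0,1,-6,-5,-3,-1,-9,2,-2,3]
0>-2: swap(0,8), hi=7 ⇒ [-2,1,-6,-5,-3,-1,-9,2,0,3]
-2=-2: mid=1
1>-2: swap(1,7), hi=6 ⇒ [-2,2,-6,-5,-3,-1,-9,1,0,3]
2>-2: swap(1,6), hi=5 ⇒ [-2,-9,-6,-5,-3,-1,2,1,0,3]
-9<-2: swap(0,1), lo=1 mid=2 ⇒ [-9,-2,-6,-5,-3,-1,2,1,0,3]
-6<-2: swap(1,2), lo=2 mid=3 ⇒ [-9,-6,-2,-5,-3,-1,2,1,0,3]
-5<-2: swap(2,3), lo=3 mid=4 ⇒ [-9,-6,-5,-2,-3,-1,2,1,0,3]
-3<-2: swap(3,4), lo=4 mid=5 ⇒ [-9,-6,-5,-3,-2,-1,2,1,0,3]
-1>-2: swap(5,5), hi=4 ⇒ [-9,-6,-5,-3,-2,-1,2,1,0,3]
done. lo=4 hi=4; arr=[-9,-6,-5,-3,-2,-1,2,1,0,3]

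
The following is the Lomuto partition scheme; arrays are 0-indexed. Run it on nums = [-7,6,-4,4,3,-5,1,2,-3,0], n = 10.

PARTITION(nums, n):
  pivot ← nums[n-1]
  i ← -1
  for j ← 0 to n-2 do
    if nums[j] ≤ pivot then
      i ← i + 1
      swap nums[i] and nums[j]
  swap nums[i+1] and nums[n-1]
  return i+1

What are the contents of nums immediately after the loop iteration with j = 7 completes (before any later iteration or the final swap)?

[-7,-4,-5,4,3,6,1,2,-3,0]

pivot = nums[9] = 0; i = -1
j=0: nums[0]=-7 ≤ 0 → i=0, swap nums[0],nums[0] (no change) → [-7,6,-4,4,3,-5,1,2,-3,0]
j=1: nums[1]=6 > 0 → no swap
j=2: nums[2]=-4 ≤ 0 → i=1, swap nums[1],nums[2] → [-7,-4,6,4,3,-5,1,2,-3,0]
j=3: nums[3]=4 > 0 → no swap
j=4: nums[4]=3 > 0 → no swap
j=5: nums[5]=-5 ≤ 0 → i=2, swap nums[2],nums[5] → [-7,-4,-5,4,3,6,1,2,-3,0]
j=6: nums[6]=1 > 0 → no swap
j=7: nums[7]=2 > 0 → no swap
(after j=7) nums = [-7,-4,-5,4,3,6,1,2,-3,0]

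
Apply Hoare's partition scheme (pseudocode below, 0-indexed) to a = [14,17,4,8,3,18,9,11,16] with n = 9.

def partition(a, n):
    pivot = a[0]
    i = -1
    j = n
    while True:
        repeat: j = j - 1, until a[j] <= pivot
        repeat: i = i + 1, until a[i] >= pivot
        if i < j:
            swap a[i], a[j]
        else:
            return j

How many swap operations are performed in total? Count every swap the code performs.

pivot = a[0] = 14; i = -1, j = 9
j→7 (a[7]=11≤14), i→0 (a[0]=14≥14); i<j, swap → [11,17,4,8,3,18,9,14,16]
j→6 (a[6]=9≤14), i→1 (a[1]=17≥14); i<j, swap → [11,9,4,8,3,18,17,14,16]
j→4, i→5; i≥j, return j=4. a = [11,9,4,8,3,18,17,14,16]

2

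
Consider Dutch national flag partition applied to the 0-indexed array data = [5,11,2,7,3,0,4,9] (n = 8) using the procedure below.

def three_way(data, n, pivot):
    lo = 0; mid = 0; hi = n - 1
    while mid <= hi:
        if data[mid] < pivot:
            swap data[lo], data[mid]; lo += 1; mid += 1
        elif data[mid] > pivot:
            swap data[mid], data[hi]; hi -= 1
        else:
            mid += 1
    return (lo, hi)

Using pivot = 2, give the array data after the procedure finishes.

pivot = 2; lo=0, mid=0, hi=7
data[mid]=5>2: swap data[0],data[7]; hi=6 → [9,11,2,7,3,0,4,5]
data[mid]=9>2: swap data[0],data[6]; hi=5 → [4,11,2,7,3,0,9,5]
data[mid]=4>2: swap data[0],data[5]; hi=4 → [0,11,2,7,3,4,9,5]
data[mid]=0<2: swap data[0],data[0]; lo=1,mid=1 → [0,11,2,7,3,4,9,5]
data[mid]=11>2: swap data[1],data[4]; hi=3 → [0,3,2,7,11,4,9,5]
data[mid]=3>2: swap data[1],data[3]; hi=2 → [0,7,2,3,11,4,9,5]
data[mid]=7>2: swap data[1],data[2]; hi=1 → [0,2,7,3,11,4,9,5]
data[mid]=2=2: mid=2
end: lo=1, hi=1; data = [0,2,7,3,11,4,9,5]

[0,2,7,3,11,4,9,5]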